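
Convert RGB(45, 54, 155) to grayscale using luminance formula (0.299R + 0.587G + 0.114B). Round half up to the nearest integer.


Gray = 0.299×R + 0.587×G + 0.114×B
Gray = 0.299×45 + 0.587×54 + 0.114×155
Gray = 13.455 + 31.698 + 17.670
Gray = 62.823 → round half up → 63
Gray = 63


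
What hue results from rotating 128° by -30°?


New hue = (H + rotation) mod 360
New hue = (128 -30) mod 360
= 98 mod 360
= 98°


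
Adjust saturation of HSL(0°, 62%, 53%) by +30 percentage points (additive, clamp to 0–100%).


Original S = 62%
Adjustment = +30 percentage points
New S = 62 + (30) = 92
Clamp to [0, 100] → 92
= HSL(0°, 92%, 53%)


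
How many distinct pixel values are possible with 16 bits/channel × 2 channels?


Total bits = 16 bits/channel × 2 channels = 32 bits
Distinct pixel values = 2^32
= 4,294,967,296 pixel values


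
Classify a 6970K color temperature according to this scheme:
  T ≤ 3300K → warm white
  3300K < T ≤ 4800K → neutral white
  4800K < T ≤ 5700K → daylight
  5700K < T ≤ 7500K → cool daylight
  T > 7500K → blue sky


Temperature: 6970K
5700K < 6970K ≤ 7500K → cool daylight
Classification: cool daylight


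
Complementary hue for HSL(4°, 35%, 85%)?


Complement = opposite side of color wheel = hue + 180°
H' = (4 + 180) mod 360 = 184°
S and L unchanged.
= HSL(184°, 35%, 85%)


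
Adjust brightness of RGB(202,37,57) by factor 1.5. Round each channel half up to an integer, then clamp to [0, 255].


Multiply each channel by 1.5, round half up, clamp to [0, 255]
R: 202×1.5 = 303 → clamp → 255
G: 37×1.5 = 55.5 → round → 56
B: 57×1.5 = 85.5 → round → 86
= RGB(255, 56, 86)


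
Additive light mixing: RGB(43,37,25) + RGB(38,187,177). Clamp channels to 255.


Additive: each channel = min(255, C₁+C₂)
R: 43+38 = 81 → 81
G: 37+187 = 224 → 224
B: 25+177 = 202 → 202
= RGB(81, 224, 202)


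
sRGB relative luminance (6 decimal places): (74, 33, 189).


Linearize each channel (sRGB transfer function): c = v/255; c_lin = c/12.92 if c ≤ 0.04045, else ((c+0.055)/1.055)^2.4
  R: 74/255 ≈ 0.290196 > 0.04045 → ((0.290196+0.055)/1.055)^2.4 ≈ 0.068478
  G: 33/255 ≈ 0.129412 > 0.04045 → ((0.129412+0.055)/1.055)^2.4 ≈ 0.015209
  B: 189/255 ≈ 0.741176 > 0.04045 → ((0.741176+0.055)/1.055)^2.4 ≈ 0.508881
R_lin = 0.068478, G_lin = 0.015209, B_lin = 0.508881
L = 0.2126×R + 0.7152×G + 0.0722×B
L = 0.2126×0.068478 + 0.7152×0.015209 + 0.0722×0.508881
L ≈ 0.062177


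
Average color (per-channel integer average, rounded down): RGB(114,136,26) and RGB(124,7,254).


Midpoint: each channel = ⌊(C₁+C₂)/2⌋
R: ⌊(114+124)/2⌋ = 119
G: ⌊(136+7)/2⌋ = 71
B: ⌊(26+254)/2⌋ = 140
= RGB(119, 71, 140)


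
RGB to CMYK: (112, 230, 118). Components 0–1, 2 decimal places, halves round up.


R'=112/255≈0.4392, G'=230/255≈0.9020, B'=118/255≈0.4627
K = 1 - max(R',G',B') = 1 - 230/255 = 25/255 = 0.09803… → 0.10
(1-R'-K)/(1-K) simplifies to (max-R)/max with max = 230:
C = (230-112)/230 = 118/230 = 0.51304… → 0.51
M = (230-230)/230 = 0/230 = 0 → 0.00
Y = (230-118)/230 = 112/230 = 0.48695… → 0.49
= CMYK(0.51, 0.00, 0.49, 0.10)


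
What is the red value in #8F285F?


Color: #8F285F
R = 8F = 143
G = 28 = 40
B = 5F = 95
Red = 143


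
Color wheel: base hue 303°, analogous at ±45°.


Base hue: 303°
Left analog: (303 - 45) mod 360 = 258°
Right analog: (303 + 45) mod 360 = 348°
Analogous hues = 258° and 348°


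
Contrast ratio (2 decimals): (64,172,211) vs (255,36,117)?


Linearize each sRGB channel c=v/255: c/12.92 if c ≤ 0.04045 else ((c+0.055)/1.055)^2.4
L = 0.2126×R_lin + 0.7152×G_lin + 0.0722×B_lin
Color 1 (64,172,211):
  R=64: 64/255≈0.2510 > 0.04045 → ((0.2510+0.055)/1.055)^2.4 ≈ 0.05127
  G=172: 172/255≈0.6745 > 0.04045 → ((0.6745+0.055)/1.055)^2.4 ≈ 0.41254
  B=211: 211/255≈0.8275 > 0.04045 → ((0.8275+0.055)/1.055)^2.4 ≈ 0.65141
  L1 = 0.2126×0.05127 + 0.7152×0.41254 + 0.0722×0.65141 ≈ 0.35298
Color 2 (255,36,117):
  R=255: 255/255≈1.0000 > 0.04045 → ((1.0000+0.055)/1.055)^2.4 ≈ 1.00000
  G=36: 36/255≈0.1412 > 0.04045 → ((0.1412+0.055)/1.055)^2.4 ≈ 0.01764
  B=117: 117/255≈0.4588 > 0.04045 → ((0.4588+0.055)/1.055)^2.4 ≈ 0.17789
  L2 = 0.2126×1.00000 + 0.7152×0.01764 + 0.0722×0.17789 ≈ 0.23806
Lighter = 0.35298, Darker = 0.23806
Ratio = (L_lighter + 0.05) / (L_darker + 0.05)
Ratio = (0.35298 + 0.05) / (0.23806 + 0.05) = 0.40298 / 0.28806 ≈ 1.3989
Ratio ≈ 1.40:1


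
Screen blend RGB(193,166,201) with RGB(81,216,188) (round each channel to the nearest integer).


Screen: C = 255 - (255-A)×(255-B)/255, rounded to nearest integer
R: 255 - (255-193)×(255-81)/255 = 255 - 10788/255 ≈ 255 - 42.306 = 212.694 → 213
G: 255 - (255-166)×(255-216)/255 = 255 - 3471/255 ≈ 255 - 13.612 = 241.388 → 241
B: 255 - (255-201)×(255-188)/255 = 255 - 3618/255 ≈ 255 - 14.188 = 240.812 → 241
= RGB(213, 241, 241)


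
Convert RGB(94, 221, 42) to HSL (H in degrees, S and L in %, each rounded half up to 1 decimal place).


Normalize: R'=94/255≈0.3686, G'=221/255≈0.8667, B'=42/255≈0.1647
Max=221/255, Min=42/255, Δ=Max-Min=179/255
L = (Max+Min)/2 = (221+42)/510 = 263/510 = 0.51568… → L = 51.6%
L > 0.5 → S = Δ/(2-Max-Min) = 179/(510-221-42) = 179/247 = 0.72469… → S = 72.5%
(the 1/255 factors cancel in S and H, so raw channel differences can be used)
Max is G' → H = 60 × ((B-R)/Δ + 2) = 60 × ((42-94)/179 + 2)
  -52/179 + 2 = -0.2905… + 2 = 1.7094…
  H = 60 × 1.7094… = 102.569…° → H = 102.6°
= HSL(102.6°, 72.5%, 51.6%)


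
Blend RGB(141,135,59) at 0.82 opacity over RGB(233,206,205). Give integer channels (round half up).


C = α×F + (1-α)×B, with 1-α = 0.18
R: 0.82×141 + 0.18×233 = 115.62 + 41.94 = 157.56 → 158
G: 0.82×135 + 0.18×206 = 110.70 + 37.08 = 147.78 → 148
B: 0.82×59 + 0.18×205 = 48.38 + 36.90 = 85.28 → 85
= RGB(158, 148, 85)


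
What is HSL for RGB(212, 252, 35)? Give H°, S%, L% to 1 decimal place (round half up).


Normalize: R'=212/255≈0.8314, G'=252/255≈0.9882, B'=35/255≈0.1373
Max=252/255, Min=35/255, Δ=Max-Min=217/255
L = (Max+Min)/2 = (252+35)/510 = 287/510 = 0.56274… → L = 56.3%
L > 0.5 → S = Δ/(2-Max-Min) = 217/(510-252-35) = 217/223 = 0.97309… → S = 97.3%
(the 1/255 factors cancel in S and H, so raw channel differences can be used)
Max is G' → H = 60 × ((B-R)/Δ + 2) = 60 × ((35-212)/217 + 2)
  -177/217 + 2 = -0.8156… + 2 = 1.1843…
  H = 60 × 1.1843… = 71.059…° → H = 71.1°
= HSL(71.1°, 97.3%, 56.3%)


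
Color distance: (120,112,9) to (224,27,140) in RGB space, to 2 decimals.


d = √[(R₁-R₂)² + (G₁-G₂)² + (B₁-B₂)²]
d = √[(120-224)² + (112-27)² + (9-140)²]
d = √[10816 + 7225 + 17161]
d = √35202
d ≈ 187.62


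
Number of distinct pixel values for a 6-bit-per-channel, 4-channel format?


Total bits = 6 bits/channel × 4 channels = 24 bits
Distinct pixel values = 2^24
= 16,777,216 pixel values


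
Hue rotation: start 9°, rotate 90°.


New hue = (H + rotation) mod 360
New hue = (9 + 90) mod 360
= 99 mod 360
= 99°


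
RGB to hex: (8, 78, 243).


R = 8 → 08 (hex)
G = 78 → 4E (hex)
B = 243 → F3 (hex)
Hex = #084EF3


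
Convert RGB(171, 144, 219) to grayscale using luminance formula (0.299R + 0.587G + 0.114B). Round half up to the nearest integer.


Gray = 0.299×R + 0.587×G + 0.114×B
Gray = 0.299×171 + 0.587×144 + 0.114×219
Gray = 51.129 + 84.528 + 24.966
Gray = 160.623 → round half up → 161
Gray = 161


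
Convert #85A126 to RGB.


85 → 133 (R)
A1 → 161 (G)
26 → 38 (B)
= RGB(133, 161, 38)


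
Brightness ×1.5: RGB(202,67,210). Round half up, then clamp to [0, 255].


Multiply each channel by 1.5, round half up, clamp to [0, 255]
R: 202×1.5 = 303 → clamp → 255
G: 67×1.5 = 100.5 → round → 101
B: 210×1.5 = 315 → clamp → 255
= RGB(255, 101, 255)


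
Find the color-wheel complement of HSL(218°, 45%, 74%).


Complement = opposite side of color wheel = hue + 180°
H' = (218 + 180) mod 360 = 38°
S and L unchanged.
= HSL(38°, 45%, 74%)


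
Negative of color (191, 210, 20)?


Invert: (255-R, 255-G, 255-B)
R: 255-191 = 64
G: 255-210 = 45
B: 255-20 = 235
= RGB(64, 45, 235)


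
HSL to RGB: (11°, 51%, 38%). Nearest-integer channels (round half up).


H=11°, S=0.51, L=0.38
C = (1-|2L-1|)×S = (1-|-0.24|)×0.51 = 0.3876
H' = H/60 = 11/60 ≈ 0.1833; X = C×(1-|H' mod 2 - 1|) = 0.07106
m = L - C/2 = 0.38 - 0.1938 = 0.1862
Sector ⌊H'⌋ = 0 → (R',G',B') = (0.3876, 0.07106, 0.0)
RGB = ((R'+m)×255, (G'+m)×255, (B'+m)×255) = (146.319, 65.6013, 47.481)
Round half up → RGB(146, 66, 47)


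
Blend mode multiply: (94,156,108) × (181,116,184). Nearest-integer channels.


Multiply: C = A×B/255, rounded to nearest integer
R: 94×181/255 = 17014/255 ≈ 66.722 → 67
G: 156×116/255 = 18096/255 ≈ 70.965 → 71
B: 108×184/255 = 19872/255 ≈ 77.929 → 78
= RGB(67, 71, 78)


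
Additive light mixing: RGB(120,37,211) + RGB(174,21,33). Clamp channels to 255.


Additive: each channel = min(255, C₁+C₂)
R: 120+174 = 294 → 255
G: 37+21 = 58 → 58
B: 211+33 = 244 → 244
= RGB(255, 58, 244)


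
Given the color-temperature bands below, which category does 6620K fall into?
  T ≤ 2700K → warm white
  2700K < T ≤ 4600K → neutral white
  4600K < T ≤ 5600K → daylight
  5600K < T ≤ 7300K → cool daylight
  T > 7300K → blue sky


Temperature: 6620K
5600K < 6620K ≤ 7300K → cool daylight
Classification: cool daylight


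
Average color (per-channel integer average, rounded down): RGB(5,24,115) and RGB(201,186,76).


Midpoint: each channel = ⌊(C₁+C₂)/2⌋
R: ⌊(5+201)/2⌋ = 103
G: ⌊(24+186)/2⌋ = 105
B: ⌊(115+76)/2⌋ = 95
= RGB(103, 105, 95)


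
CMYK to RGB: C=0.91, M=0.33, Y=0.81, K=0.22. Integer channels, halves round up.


R = 255 × (1-C) × (1-K) = 255 × 0.09 × 0.78 = 17.901 → 18
G = 255 × (1-M) × (1-K) = 255 × 0.67 × 0.78 = 133.263 → 133
B = 255 × (1-Y) × (1-K) = 255 × 0.19 × 0.78 = 37.791 → 38
= RGB(18, 133, 38)


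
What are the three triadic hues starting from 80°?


Triadic: equally spaced at 120° intervals
H1 = 80°
H2 = (80 + 120) mod 360 = 200°
H3 = (80 + 240) mod 360 = 320°
Triadic = 80°, 200°, 320°


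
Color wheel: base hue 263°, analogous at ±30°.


Base hue: 263°
Left analog: (263 - 30) mod 360 = 233°
Right analog: (263 + 30) mod 360 = 293°
Analogous hues = 233° and 293°


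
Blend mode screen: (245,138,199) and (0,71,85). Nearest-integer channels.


Screen: C = 255 - (255-A)×(255-B)/255, rounded to nearest integer
R: 255 - (255-245)×(255-0)/255 = 255 - 2550/255 ≈ 255 - 10.000 = 245.000 → 245
G: 255 - (255-138)×(255-71)/255 = 255 - 21528/255 ≈ 255 - 84.424 = 170.576 → 171
B: 255 - (255-199)×(255-85)/255 = 255 - 9520/255 ≈ 255 - 37.333 = 217.667 → 218
= RGB(245, 171, 218)


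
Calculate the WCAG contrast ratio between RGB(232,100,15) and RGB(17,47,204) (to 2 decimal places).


Linearize each sRGB channel c=v/255: c/12.92 if c ≤ 0.04045 else ((c+0.055)/1.055)^2.4
L = 0.2126×R_lin + 0.7152×G_lin + 0.0722×B_lin
Color 1 (232,100,15):
  R=232: 232/255≈0.9098 > 0.04045 → ((0.9098+0.055)/1.055)^2.4 ≈ 0.80695
  G=100: 100/255≈0.3922 > 0.04045 → ((0.3922+0.055)/1.055)^2.4 ≈ 0.12744
  B=15: 15/255≈0.0588 > 0.04045 → ((0.0588+0.055)/1.055)^2.4 ≈ 0.00478
  L1 = 0.2126×0.80695 + 0.7152×0.12744 + 0.0722×0.00478 ≈ 0.26305
Color 2 (17,47,204):
  R=17: 17/255≈0.0667 > 0.04045 → ((0.0667+0.055)/1.055)^2.4 ≈ 0.00561
  G=47: 47/255≈0.1843 > 0.04045 → ((0.1843+0.055)/1.055)^2.4 ≈ 0.02843
  B=204: 204/255≈0.8000 > 0.04045 → ((0.8000+0.055)/1.055)^2.4 ≈ 0.60383
  L2 = 0.2126×0.00561 + 0.7152×0.02843 + 0.0722×0.60383 ≈ 0.06512
Lighter = 0.26305, Darker = 0.06512
Ratio = (L_lighter + 0.05) / (L_darker + 0.05)
Ratio = (0.26305 + 0.05) / (0.06512 + 0.05) = 0.31305 / 0.11512 ≈ 2.7193
Ratio ≈ 2.72:1


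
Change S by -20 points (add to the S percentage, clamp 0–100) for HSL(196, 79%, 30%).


Original S = 79%
Adjustment = -20 percentage points
New S = 79 + (-20) = 59
Clamp to [0, 100] → 59
= HSL(196°, 59%, 30%)


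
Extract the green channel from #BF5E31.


Color: #BF5E31
R = BF = 191
G = 5E = 94
B = 31 = 49
Green = 94


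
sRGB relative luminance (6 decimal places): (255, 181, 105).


Linearize each channel (sRGB transfer function): c = v/255; c_lin = c/12.92 if c ≤ 0.04045, else ((c+0.055)/1.055)^2.4
  R: 255/255 ≈ 1.000000 > 0.04045 → ((1.000000+0.055)/1.055)^2.4 ≈ 1.000000
  G: 181/255 ≈ 0.709804 > 0.04045 → ((0.709804+0.055)/1.055)^2.4 ≈ 0.462077
  B: 105/255 ≈ 0.411765 > 0.04045 → ((0.411765+0.055)/1.055)^2.4 ≈ 0.141263
R_lin = 1.000000, G_lin = 0.462077, B_lin = 0.141263
L = 0.2126×R + 0.7152×G + 0.0722×B
L = 0.2126×1.000000 + 0.7152×0.462077 + 0.0722×0.141263
L ≈ 0.553277


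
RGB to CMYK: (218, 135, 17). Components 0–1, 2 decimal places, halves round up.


R'=218/255≈0.8549, G'=135/255≈0.5294, B'=17/255≈0.0667
K = 1 - max(R',G',B') = 1 - 218/255 = 37/255 = 0.14509… → 0.15
(1-R'-K)/(1-K) simplifies to (max-R)/max with max = 218:
C = (218-218)/218 = 0/218 = 0 → 0.00
M = (218-135)/218 = 83/218 = 0.38073… → 0.38
Y = (218-17)/218 = 201/218 = 0.92201… → 0.92
= CMYK(0.00, 0.38, 0.92, 0.15)


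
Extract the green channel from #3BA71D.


Color: #3BA71D
R = 3B = 59
G = A7 = 167
B = 1D = 29
Green = 167


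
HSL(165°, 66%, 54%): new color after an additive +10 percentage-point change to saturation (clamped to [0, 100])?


Original S = 66%
Adjustment = +10 percentage points
New S = 66 + (10) = 76
Clamp to [0, 100] → 76
= HSL(165°, 76%, 54%)


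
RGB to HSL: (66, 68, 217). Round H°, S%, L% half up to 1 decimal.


Normalize: R'=66/255≈0.2588, G'=68/255≈0.2667, B'=217/255≈0.8510
Max=217/255, Min=66/255, Δ=Max-Min=151/255
L = (Max+Min)/2 = (217+66)/510 = 283/510 = 0.55490… → L = 55.5%
L > 0.5 → S = Δ/(2-Max-Min) = 151/(510-217-66) = 151/227 = 0.66519… → S = 66.5%
(the 1/255 factors cancel in S and H, so raw channel differences can be used)
Max is B' → H = 60 × ((R-G)/Δ + 4) = 60 × ((66-68)/151 + 4)
  -2/151 + 4 = -0.0132… + 4 = 3.9867…
  H = 60 × 3.9867… = 239.205…° → H = 239.2°
= HSL(239.2°, 66.5%, 55.5%)


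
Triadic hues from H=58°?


Triadic: equally spaced at 120° intervals
H1 = 58°
H2 = (58 + 120) mod 360 = 178°
H3 = (58 + 240) mod 360 = 298°
Triadic = 58°, 178°, 298°


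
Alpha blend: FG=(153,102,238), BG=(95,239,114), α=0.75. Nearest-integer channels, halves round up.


C = α×F + (1-α)×B, with 1-α = 0.25
R: 0.75×153 + 0.25×95 = 114.75 + 23.75 = 138.50 → 139
G: 0.75×102 + 0.25×239 = 76.50 + 59.75 = 136.25 → 136
B: 0.75×238 + 0.25×114 = 178.50 + 28.50 = 207.00 → 207
= RGB(139, 136, 207)


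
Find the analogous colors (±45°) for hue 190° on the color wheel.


Base hue: 190°
Left analog: (190 - 45) mod 360 = 145°
Right analog: (190 + 45) mod 360 = 235°
Analogous hues = 145° and 235°


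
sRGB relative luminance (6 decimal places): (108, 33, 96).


Linearize each channel (sRGB transfer function): c = v/255; c_lin = c/12.92 if c ≤ 0.04045, else ((c+0.055)/1.055)^2.4
  R: 108/255 ≈ 0.423529 > 0.04045 → ((0.423529+0.055)/1.055)^2.4 ≈ 0.149960
  G: 33/255 ≈ 0.129412 > 0.04045 → ((0.129412+0.055)/1.055)^2.4 ≈ 0.015209
  B: 96/255 ≈ 0.376471 > 0.04045 → ((0.376471+0.055)/1.055)^2.4 ≈ 0.116971
R_lin = 0.149960, G_lin = 0.015209, B_lin = 0.116971
L = 0.2126×R + 0.7152×G + 0.0722×B
L = 0.2126×0.149960 + 0.7152×0.015209 + 0.0722×0.116971
L ≈ 0.051204


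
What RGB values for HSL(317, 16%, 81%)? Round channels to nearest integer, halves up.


H=317°, S=0.16, L=0.81
C = (1-|2L-1|)×S = (1-|0.62|)×0.16 = 0.0608
H' = H/60 = 317/60 ≈ 5.2833; X = C×(1-|H' mod 2 - 1|) ≈ 0.0436
m = L - C/2 = 0.81 - 0.0304 = 0.7796
Sector ⌊H'⌋ = 5 → (R',G',B') = (0.0608, 0.0, ≈0.0436)
RGB = ((R'+m)×255, (G'+m)×255, (B'+m)×255) = (214.302, 198.798, 209.9092)
Round half up → RGB(214, 199, 210)


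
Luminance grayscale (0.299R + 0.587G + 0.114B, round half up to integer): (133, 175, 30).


Gray = 0.299×R + 0.587×G + 0.114×B
Gray = 0.299×133 + 0.587×175 + 0.114×30
Gray = 39.767 + 102.725 + 3.420
Gray = 145.912 → round half up → 146
Gray = 146


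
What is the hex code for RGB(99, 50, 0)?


R = 99 → 63 (hex)
G = 50 → 32 (hex)
B = 0 → 00 (hex)
Hex = #633200


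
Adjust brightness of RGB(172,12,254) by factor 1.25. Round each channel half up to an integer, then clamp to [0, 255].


Multiply each channel by 1.25, round half up, clamp to [0, 255]
R: 172×1.25 = 215
G: 12×1.25 = 15
B: 254×1.25 = 317.5 → round → 318 → clamp → 255
= RGB(215, 15, 255)


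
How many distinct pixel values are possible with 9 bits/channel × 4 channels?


Total bits = 9 bits/channel × 4 channels = 36 bits
Distinct pixel values = 2^36
= 68,719,476,736 pixel values


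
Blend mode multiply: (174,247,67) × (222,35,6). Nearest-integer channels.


Multiply: C = A×B/255, rounded to nearest integer
R: 174×222/255 = 38628/255 ≈ 151.482 → 151
G: 247×35/255 = 8645/255 ≈ 33.902 → 34
B: 67×6/255 = 402/255 ≈ 1.576 → 2
= RGB(151, 34, 2)


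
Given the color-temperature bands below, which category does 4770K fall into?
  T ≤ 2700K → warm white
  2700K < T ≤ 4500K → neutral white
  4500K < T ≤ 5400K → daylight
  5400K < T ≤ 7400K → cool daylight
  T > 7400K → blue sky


Temperature: 4770K
4500K < 4770K ≤ 5400K → daylight
Classification: daylight


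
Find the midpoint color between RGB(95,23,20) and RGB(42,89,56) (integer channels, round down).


Midpoint: each channel = ⌊(C₁+C₂)/2⌋
R: ⌊(95+42)/2⌋ = 68
G: ⌊(23+89)/2⌋ = 56
B: ⌊(20+56)/2⌋ = 38
= RGB(68, 56, 38)


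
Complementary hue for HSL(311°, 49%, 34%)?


Complement = opposite side of color wheel = hue + 180°
H' = (311 + 180) mod 360 = 131°
S and L unchanged.
= HSL(131°, 49%, 34%)


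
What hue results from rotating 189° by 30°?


New hue = (H + rotation) mod 360
New hue = (189 + 30) mod 360
= 219 mod 360
= 219°


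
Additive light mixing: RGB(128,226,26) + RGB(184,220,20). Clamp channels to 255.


Additive: each channel = min(255, C₁+C₂)
R: 128+184 = 312 → 255
G: 226+220 = 446 → 255
B: 26+20 = 46 → 46
= RGB(255, 255, 46)


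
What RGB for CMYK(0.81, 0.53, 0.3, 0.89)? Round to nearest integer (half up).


R = 255 × (1-C) × (1-K) = 255 × 0.19 × 0.11 = 5.3295 → 5
G = 255 × (1-M) × (1-K) = 255 × 0.47 × 0.11 = 13.1835 → 13
B = 255 × (1-Y) × (1-K) = 255 × 0.70 × 0.11 = 19.635 → 20
= RGB(5, 13, 20)


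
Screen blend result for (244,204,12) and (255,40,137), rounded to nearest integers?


Screen: C = 255 - (255-A)×(255-B)/255, rounded to nearest integer
R: 255 - (255-244)×(255-255)/255 = 255 - 0/255 ≈ 255 - 0.000 = 255.000 → 255
G: 255 - (255-204)×(255-40)/255 = 255 - 10965/255 ≈ 255 - 43.000 = 212.000 → 212
B: 255 - (255-12)×(255-137)/255 = 255 - 28674/255 ≈ 255 - 112.447 = 142.553 → 143
= RGB(255, 212, 143)


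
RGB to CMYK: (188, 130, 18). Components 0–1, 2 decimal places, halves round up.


R'=188/255≈0.7373, G'=130/255≈0.5098, B'=18/255≈0.0706
K = 1 - max(R',G',B') = 1 - 188/255 = 67/255 = 0.26274… → 0.26
(1-R'-K)/(1-K) simplifies to (max-R)/max with max = 188:
C = (188-188)/188 = 0/188 = 0 → 0.00
M = (188-130)/188 = 58/188 = 0.30851… → 0.31
Y = (188-18)/188 = 170/188 = 0.90425… → 0.90
= CMYK(0.00, 0.31, 0.90, 0.26)


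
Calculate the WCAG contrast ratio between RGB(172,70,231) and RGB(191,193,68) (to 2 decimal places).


Linearize each sRGB channel c=v/255: c/12.92 if c ≤ 0.04045 else ((c+0.055)/1.055)^2.4
L = 0.2126×R_lin + 0.7152×G_lin + 0.0722×B_lin
Color 1 (172,70,231):
  R=172: 172/255≈0.6745 > 0.04045 → ((0.6745+0.055)/1.055)^2.4 ≈ 0.41254
  G=70: 70/255≈0.2745 > 0.04045 → ((0.2745+0.055)/1.055)^2.4 ≈ 0.06125
  B=231: 231/255≈0.9059 > 0.04045 → ((0.9059+0.055)/1.055)^2.4 ≈ 0.79910
  L1 = 0.2126×0.41254 + 0.7152×0.06125 + 0.0722×0.79910 ≈ 0.18920
Color 2 (191,193,68):
  R=191: 191/255≈0.7490 > 0.04045 → ((0.7490+0.055)/1.055)^2.4 ≈ 0.52100
  G=193: 193/255≈0.7569 > 0.04045 → ((0.7569+0.055)/1.055)^2.4 ≈ 0.53328
  B=68: 68/255≈0.2667 > 0.04045 → ((0.2667+0.055)/1.055)^2.4 ≈ 0.05781
  L2 = 0.2126×0.52100 + 0.7152×0.53328 + 0.0722×0.05781 ≈ 0.49634
Lighter = 0.49634, Darker = 0.18920
Ratio = (L_lighter + 0.05) / (L_darker + 0.05)
Ratio = (0.49634 + 0.05) / (0.18920 + 0.05) = 0.54634 / 0.23920 ≈ 2.2840
Ratio ≈ 2.28:1


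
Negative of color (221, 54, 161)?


Invert: (255-R, 255-G, 255-B)
R: 255-221 = 34
G: 255-54 = 201
B: 255-161 = 94
= RGB(34, 201, 94)


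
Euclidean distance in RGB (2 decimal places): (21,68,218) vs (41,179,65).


d = √[(R₁-R₂)² + (G₁-G₂)² + (B₁-B₂)²]
d = √[(21-41)² + (68-179)² + (218-65)²]
d = √[400 + 12321 + 23409]
d = √36130
d ≈ 190.08


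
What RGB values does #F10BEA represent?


F1 → 241 (R)
0B → 11 (G)
EA → 234 (B)
= RGB(241, 11, 234)


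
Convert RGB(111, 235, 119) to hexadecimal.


R = 111 → 6F (hex)
G = 235 → EB (hex)
B = 119 → 77 (hex)
Hex = #6FEB77


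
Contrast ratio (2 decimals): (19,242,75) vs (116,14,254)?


Linearize each sRGB channel c=v/255: c/12.92 if c ≤ 0.04045 else ((c+0.055)/1.055)^2.4
L = 0.2126×R_lin + 0.7152×G_lin + 0.0722×B_lin
Color 1 (19,242,75):
  R=19: 19/255≈0.0745 > 0.04045 → ((0.0745+0.055)/1.055)^2.4 ≈ 0.00651
  G=242: 242/255≈0.9490 > 0.04045 → ((0.9490+0.055)/1.055)^2.4 ≈ 0.88792
  B=75: 75/255≈0.2941 > 0.04045 → ((0.2941+0.055)/1.055)^2.4 ≈ 0.07036
  L1 = 0.2126×0.00651 + 0.7152×0.88792 + 0.0722×0.07036 ≈ 0.64151
Color 2 (116,14,254):
  R=116: 116/255≈0.4549 > 0.04045 → ((0.4549+0.055)/1.055)^2.4 ≈ 0.17465
  G=14: 14/255≈0.0549 > 0.04045 → ((0.0549+0.055)/1.055)^2.4 ≈ 0.00439
  B=254: 254/255≈0.9961 > 0.04045 → ((0.9961+0.055)/1.055)^2.4 ≈ 0.99110
  L2 = 0.2126×0.17465 + 0.7152×0.00439 + 0.0722×0.99110 ≈ 0.11183
Lighter = 0.64151, Darker = 0.11183
Ratio = (L_lighter + 0.05) / (L_darker + 0.05)
Ratio = (0.64151 + 0.05) / (0.11183 + 0.05) = 0.69151 / 0.16183 ≈ 4.2731
Ratio ≈ 4.27:1


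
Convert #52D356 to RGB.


52 → 82 (R)
D3 → 211 (G)
56 → 86 (B)
= RGB(82, 211, 86)


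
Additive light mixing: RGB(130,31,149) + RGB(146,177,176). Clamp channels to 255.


Additive: each channel = min(255, C₁+C₂)
R: 130+146 = 276 → 255
G: 31+177 = 208 → 208
B: 149+176 = 325 → 255
= RGB(255, 208, 255)


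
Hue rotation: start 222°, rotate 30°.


New hue = (H + rotation) mod 360
New hue = (222 + 30) mod 360
= 252 mod 360
= 252°


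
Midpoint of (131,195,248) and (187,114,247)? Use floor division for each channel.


Midpoint: each channel = ⌊(C₁+C₂)/2⌋
R: ⌊(131+187)/2⌋ = 159
G: ⌊(195+114)/2⌋ = 154
B: ⌊(248+247)/2⌋ = 247
= RGB(159, 154, 247)


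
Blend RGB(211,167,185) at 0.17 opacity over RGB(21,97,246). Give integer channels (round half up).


C = α×F + (1-α)×B, with 1-α = 0.83
R: 0.17×211 + 0.83×21 = 35.87 + 17.43 = 53.30 → 53
G: 0.17×167 + 0.83×97 = 28.39 + 80.51 = 108.90 → 109
B: 0.17×185 + 0.83×246 = 31.45 + 204.18 = 235.63 → 236
= RGB(53, 109, 236)


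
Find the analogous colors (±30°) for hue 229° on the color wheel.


Base hue: 229°
Left analog: (229 - 30) mod 360 = 199°
Right analog: (229 + 30) mod 360 = 259°
Analogous hues = 199° and 259°


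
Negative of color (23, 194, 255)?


Invert: (255-R, 255-G, 255-B)
R: 255-23 = 232
G: 255-194 = 61
B: 255-255 = 0
= RGB(232, 61, 0)


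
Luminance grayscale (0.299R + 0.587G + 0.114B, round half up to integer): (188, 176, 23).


Gray = 0.299×R + 0.587×G + 0.114×B
Gray = 0.299×188 + 0.587×176 + 0.114×23
Gray = 56.212 + 103.312 + 2.622
Gray = 162.146 → round half up → 162
Gray = 162


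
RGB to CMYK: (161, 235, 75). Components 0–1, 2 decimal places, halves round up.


R'=161/255≈0.6314, G'=235/255≈0.9216, B'=75/255≈0.2941
K = 1 - max(R',G',B') = 1 - 235/255 = 20/255 = 0.07843… → 0.08
(1-R'-K)/(1-K) simplifies to (max-R)/max with max = 235:
C = (235-161)/235 = 74/235 = 0.31489… → 0.31
M = (235-235)/235 = 0/235 = 0 → 0.00
Y = (235-75)/235 = 160/235 = 0.68085… → 0.68
= CMYK(0.31, 0.00, 0.68, 0.08)


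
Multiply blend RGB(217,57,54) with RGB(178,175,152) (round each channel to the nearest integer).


Multiply: C = A×B/255, rounded to nearest integer
R: 217×178/255 = 38626/255 ≈ 151.475 → 151
G: 57×175/255 = 9975/255 ≈ 39.118 → 39
B: 54×152/255 = 8208/255 ≈ 32.188 → 32
= RGB(151, 39, 32)


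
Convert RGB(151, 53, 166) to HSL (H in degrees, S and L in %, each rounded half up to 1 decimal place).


Normalize: R'=151/255≈0.5922, G'=53/255≈0.2078, B'=166/255≈0.6510
Max=166/255, Min=53/255, Δ=Max-Min=113/255
L = (Max+Min)/2 = (166+53)/510 = 219/510 = 0.42941… → L = 42.9%
L ≤ 0.5 → S = Δ/(Max+Min) = 113/(166+53) = 113/219 = 0.51598… → S = 51.6%
(the 1/255 factors cancel in S and H, so raw channel differences can be used)
Max is B' → H = 60 × ((R-G)/Δ + 4) = 60 × ((151-53)/113 + 4)
  98/113 + 4 = 0.8672… + 4 = 4.8672…
  H = 60 × 4.8672… = 292.035…° → H = 292.0°
= HSL(292.0°, 51.6%, 42.9%)


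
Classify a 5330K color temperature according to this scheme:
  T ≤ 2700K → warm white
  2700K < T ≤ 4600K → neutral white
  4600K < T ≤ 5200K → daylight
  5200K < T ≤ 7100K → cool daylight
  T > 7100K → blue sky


Temperature: 5330K
5200K < 5330K ≤ 7100K → cool daylight
Classification: cool daylight


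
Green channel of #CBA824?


Color: #CBA824
R = CB = 203
G = A8 = 168
B = 24 = 36
Green = 168


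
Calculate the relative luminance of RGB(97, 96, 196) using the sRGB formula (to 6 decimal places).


Linearize each channel (sRGB transfer function): c = v/255; c_lin = c/12.92 if c ≤ 0.04045, else ((c+0.055)/1.055)^2.4
  R: 97/255 ≈ 0.380392 > 0.04045 → ((0.380392+0.055)/1.055)^2.4 ≈ 0.119538
  G: 96/255 ≈ 0.376471 > 0.04045 → ((0.376471+0.055)/1.055)^2.4 ≈ 0.116971
  B: 196/255 ≈ 0.768627 > 0.04045 → ((0.768627+0.055)/1.055)^2.4 ≈ 0.552011
R_lin = 0.119538, G_lin = 0.116971, B_lin = 0.552011
L = 0.2126×R + 0.7152×G + 0.0722×B
L = 0.2126×0.119538 + 0.7152×0.116971 + 0.0722×0.552011
L ≈ 0.148927


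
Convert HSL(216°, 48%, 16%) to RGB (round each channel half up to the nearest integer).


H=216°, S=0.48, L=0.16
C = (1-|2L-1|)×S = (1-|-0.68|)×0.48 = 0.1536
H' = H/60 = 216/60 ≈ 3.6000; X = C×(1-|H' mod 2 - 1|) = 0.06144
m = L - C/2 = 0.16 - 0.0768 = 0.0832
Sector ⌊H'⌋ = 3 → (R',G',B') = (0.0, 0.06144, 0.1536)
RGB = ((R'+m)×255, (G'+m)×255, (B'+m)×255) = (21.216, 36.8832, 60.384)
Round half up → RGB(21, 37, 60)


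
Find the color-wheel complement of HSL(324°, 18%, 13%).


Complement = opposite side of color wheel = hue + 180°
H' = (324 + 180) mod 360 = 144°
S and L unchanged.
= HSL(144°, 18%, 13%)


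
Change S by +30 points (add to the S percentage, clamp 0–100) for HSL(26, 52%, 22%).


Original S = 52%
Adjustment = +30 percentage points
New S = 52 + (30) = 82
Clamp to [0, 100] → 82
= HSL(26°, 82%, 22%)


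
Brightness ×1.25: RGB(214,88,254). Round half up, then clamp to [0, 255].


Multiply each channel by 1.25, round half up, clamp to [0, 255]
R: 214×1.25 = 267.5 → round → 268 → clamp → 255
G: 88×1.25 = 110
B: 254×1.25 = 317.5 → round → 318 → clamp → 255
= RGB(255, 110, 255)


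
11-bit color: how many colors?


Colors = 2^bits = 2^11
= 2,048 colors


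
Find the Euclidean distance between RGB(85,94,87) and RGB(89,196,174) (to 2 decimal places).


d = √[(R₁-R₂)² + (G₁-G₂)² + (B₁-B₂)²]
d = √[(85-89)² + (94-196)² + (87-174)²]
d = √[16 + 10404 + 7569]
d = √17989
d ≈ 134.12


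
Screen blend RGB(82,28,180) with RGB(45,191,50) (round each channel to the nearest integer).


Screen: C = 255 - (255-A)×(255-B)/255, rounded to nearest integer
R: 255 - (255-82)×(255-45)/255 = 255 - 36330/255 ≈ 255 - 142.471 = 112.529 → 113
G: 255 - (255-28)×(255-191)/255 = 255 - 14528/255 ≈ 255 - 56.973 = 198.027 → 198
B: 255 - (255-180)×(255-50)/255 = 255 - 15375/255 ≈ 255 - 60.294 = 194.706 → 195
= RGB(113, 198, 195)


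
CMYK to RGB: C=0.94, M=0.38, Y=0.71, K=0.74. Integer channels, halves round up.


R = 255 × (1-C) × (1-K) = 255 × 0.06 × 0.26 = 3.978 → 4
G = 255 × (1-M) × (1-K) = 255 × 0.62 × 0.26 = 41.106 → 41
B = 255 × (1-Y) × (1-K) = 255 × 0.29 × 0.26 = 19.227 → 19
= RGB(4, 41, 19)


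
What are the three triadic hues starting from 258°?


Triadic: equally spaced at 120° intervals
H1 = 258°
H2 = (258 + 120) mod 360 = 18°
H3 = (258 + 240) mod 360 = 138°
Triadic = 258°, 18°, 138°


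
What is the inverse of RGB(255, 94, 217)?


Invert: (255-R, 255-G, 255-B)
R: 255-255 = 0
G: 255-94 = 161
B: 255-217 = 38
= RGB(0, 161, 38)


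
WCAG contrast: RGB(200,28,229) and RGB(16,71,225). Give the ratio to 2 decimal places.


Linearize each sRGB channel c=v/255: c/12.92 if c ≤ 0.04045 else ((c+0.055)/1.055)^2.4
L = 0.2126×R_lin + 0.7152×G_lin + 0.0722×B_lin
Color 1 (200,28,229):
  R=200: 200/255≈0.7843 > 0.04045 → ((0.7843+0.055)/1.055)^2.4 ≈ 0.57758
  G=28: 28/255≈0.1098 > 0.04045 → ((0.1098+0.055)/1.055)^2.4 ≈ 0.01161
  B=229: 229/255≈0.8980 > 0.04045 → ((0.8980+0.055)/1.055)^2.4 ≈ 0.78354
  L1 = 0.2126×0.57758 + 0.7152×0.01161 + 0.0722×0.78354 ≈ 0.18767
Color 2 (16,71,225):
  R=16: 16/255≈0.0627 > 0.04045 → ((0.0627+0.055)/1.055)^2.4 ≈ 0.00518
  G=71: 71/255≈0.2784 > 0.04045 → ((0.2784+0.055)/1.055)^2.4 ≈ 0.06301
  B=225: 225/255≈0.8824 > 0.04045 → ((0.8824+0.055)/1.055)^2.4 ≈ 0.75294
  L2 = 0.2126×0.00518 + 0.7152×0.06301 + 0.0722×0.75294 ≈ 0.10053
Lighter = 0.18767, Darker = 0.10053
Ratio = (L_lighter + 0.05) / (L_darker + 0.05)
Ratio = (0.18767 + 0.05) / (0.10053 + 0.05) = 0.23767 / 0.15053 ≈ 1.5789
Ratio ≈ 1.58:1


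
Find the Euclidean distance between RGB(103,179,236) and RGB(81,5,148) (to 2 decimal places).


d = √[(R₁-R₂)² + (G₁-G₂)² + (B₁-B₂)²]
d = √[(103-81)² + (179-5)² + (236-148)²]
d = √[484 + 30276 + 7744]
d = √38504
d ≈ 196.22


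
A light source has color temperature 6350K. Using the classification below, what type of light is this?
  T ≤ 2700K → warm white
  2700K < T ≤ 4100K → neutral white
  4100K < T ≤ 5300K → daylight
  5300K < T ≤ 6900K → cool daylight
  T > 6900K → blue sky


Temperature: 6350K
5300K < 6350K ≤ 6900K → cool daylight
Classification: cool daylight


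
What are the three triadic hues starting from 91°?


Triadic: equally spaced at 120° intervals
H1 = 91°
H2 = (91 + 120) mod 360 = 211°
H3 = (91 + 240) mod 360 = 331°
Triadic = 91°, 211°, 331°


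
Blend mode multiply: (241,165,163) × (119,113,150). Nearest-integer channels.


Multiply: C = A×B/255, rounded to nearest integer
R: 241×119/255 = 28679/255 ≈ 112.467 → 112
G: 165×113/255 = 18645/255 ≈ 73.118 → 73
B: 163×150/255 = 24450/255 ≈ 95.882 → 96
= RGB(112, 73, 96)


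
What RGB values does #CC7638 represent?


CC → 204 (R)
76 → 118 (G)
38 → 56 (B)
= RGB(204, 118, 56)


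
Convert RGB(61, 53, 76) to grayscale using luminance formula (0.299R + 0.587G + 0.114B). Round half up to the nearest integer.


Gray = 0.299×R + 0.587×G + 0.114×B
Gray = 0.299×61 + 0.587×53 + 0.114×76
Gray = 18.239 + 31.111 + 8.664
Gray = 58.014 → round half up → 58
Gray = 58


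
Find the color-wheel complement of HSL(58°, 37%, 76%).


Complement = opposite side of color wheel = hue + 180°
H' = (58 + 180) mod 360 = 238°
S and L unchanged.
= HSL(238°, 37%, 76%)


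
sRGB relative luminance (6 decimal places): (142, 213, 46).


Linearize each channel (sRGB transfer function): c = v/255; c_lin = c/12.92 if c ≤ 0.04045, else ((c+0.055)/1.055)^2.4
  R: 142/255 ≈ 0.556863 > 0.04045 → ((0.556863+0.055)/1.055)^2.4 ≈ 0.270498
  G: 213/255 ≈ 0.835294 > 0.04045 → ((0.835294+0.055)/1.055)^2.4 ≈ 0.665387
  B: 46/255 ≈ 0.180392 > 0.04045 → ((0.180392+0.055)/1.055)^2.4 ≈ 0.027321
R_lin = 0.270498, G_lin = 0.665387, B_lin = 0.027321
L = 0.2126×R + 0.7152×G + 0.0722×B
L = 0.2126×0.270498 + 0.7152×0.665387 + 0.0722×0.027321
L ≈ 0.535365


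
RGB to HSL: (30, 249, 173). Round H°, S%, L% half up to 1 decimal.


Normalize: R'=30/255≈0.1176, G'=249/255≈0.9765, B'=173/255≈0.6784
Max=249/255, Min=30/255, Δ=Max-Min=219/255
L = (Max+Min)/2 = (249+30)/510 = 279/510 = 0.54705… → L = 54.7%
L > 0.5 → S = Δ/(2-Max-Min) = 219/(510-249-30) = 219/231 = 0.94805… → S = 94.8%
(the 1/255 factors cancel in S and H, so raw channel differences can be used)
Max is G' → H = 60 × ((B-R)/Δ + 2) = 60 × ((173-30)/219 + 2)
  143/219 + 2 = 0.6529… + 2 = 2.6529…
  H = 60 × 2.6529… = 159.178…° → H = 159.2°
= HSL(159.2°, 94.8%, 54.7%)


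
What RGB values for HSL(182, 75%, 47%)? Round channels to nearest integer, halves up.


H=182°, S=0.75, L=0.47
C = (1-|2L-1|)×S = (1-|-0.06|)×0.75 = 0.705
H' = H/60 = 182/60 ≈ 3.0333; X = C×(1-|H' mod 2 - 1|) = 0.6815
m = L - C/2 = 0.47 - 0.3525 = 0.1175
Sector ⌊H'⌋ = 3 → (R',G',B') = (0.0, 0.6815, 0.705)
RGB = ((R'+m)×255, (G'+m)×255, (B'+m)×255) = (29.9625, 203.745, 209.7375)
Round half up → RGB(30, 204, 210)


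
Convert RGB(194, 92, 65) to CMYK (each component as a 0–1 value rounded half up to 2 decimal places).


R'=194/255≈0.7608, G'=92/255≈0.3608, B'=65/255≈0.2549
K = 1 - max(R',G',B') = 1 - 194/255 = 61/255 = 0.23921… → 0.24
(1-R'-K)/(1-K) simplifies to (max-R)/max with max = 194:
C = (194-194)/194 = 0/194 = 0 → 0.00
M = (194-92)/194 = 102/194 = 0.52577… → 0.53
Y = (194-65)/194 = 129/194 = 0.66494… → 0.66
= CMYK(0.00, 0.53, 0.66, 0.24)


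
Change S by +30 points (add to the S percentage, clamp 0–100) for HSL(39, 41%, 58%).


Original S = 41%
Adjustment = +30 percentage points
New S = 41 + (30) = 71
Clamp to [0, 100] → 71
= HSL(39°, 71%, 58%)


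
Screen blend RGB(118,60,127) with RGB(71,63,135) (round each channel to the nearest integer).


Screen: C = 255 - (255-A)×(255-B)/255, rounded to nearest integer
R: 255 - (255-118)×(255-71)/255 = 255 - 25208/255 ≈ 255 - 98.855 = 156.145 → 156
G: 255 - (255-60)×(255-63)/255 = 255 - 37440/255 ≈ 255 - 146.824 = 108.176 → 108
B: 255 - (255-127)×(255-135)/255 = 255 - 15360/255 ≈ 255 - 60.235 = 194.765 → 195
= RGB(156, 108, 195)


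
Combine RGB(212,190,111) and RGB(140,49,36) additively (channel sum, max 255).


Additive: each channel = min(255, C₁+C₂)
R: 212+140 = 352 → 255
G: 190+49 = 239 → 239
B: 111+36 = 147 → 147
= RGB(255, 239, 147)


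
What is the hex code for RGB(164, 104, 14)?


R = 164 → A4 (hex)
G = 104 → 68 (hex)
B = 14 → 0E (hex)
Hex = #A4680E


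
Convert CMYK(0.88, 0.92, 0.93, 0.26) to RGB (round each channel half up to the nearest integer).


R = 255 × (1-C) × (1-K) = 255 × 0.12 × 0.74 = 22.644 → 23
G = 255 × (1-M) × (1-K) = 255 × 0.08 × 0.74 = 15.096 → 15
B = 255 × (1-Y) × (1-K) = 255 × 0.07 × 0.74 = 13.209 → 13
= RGB(23, 15, 13)


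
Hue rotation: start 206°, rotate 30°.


New hue = (H + rotation) mod 360
New hue = (206 + 30) mod 360
= 236 mod 360
= 236°


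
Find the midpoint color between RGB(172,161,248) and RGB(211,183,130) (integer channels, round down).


Midpoint: each channel = ⌊(C₁+C₂)/2⌋
R: ⌊(172+211)/2⌋ = 191
G: ⌊(161+183)/2⌋ = 172
B: ⌊(248+130)/2⌋ = 189
= RGB(191, 172, 189)


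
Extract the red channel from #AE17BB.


Color: #AE17BB
R = AE = 174
G = 17 = 23
B = BB = 187
Red = 174


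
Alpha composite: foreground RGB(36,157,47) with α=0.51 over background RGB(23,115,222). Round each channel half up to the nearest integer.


C = α×F + (1-α)×B, with 1-α = 0.49
R: 0.51×36 + 0.49×23 = 18.36 + 11.27 = 29.63 → 30
G: 0.51×157 + 0.49×115 = 80.07 + 56.35 = 136.42 → 136
B: 0.51×47 + 0.49×222 = 23.97 + 108.78 = 132.75 → 133
= RGB(30, 136, 133)


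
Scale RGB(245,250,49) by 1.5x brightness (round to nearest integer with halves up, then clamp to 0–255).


Multiply each channel by 1.5, round half up, clamp to [0, 255]
R: 245×1.5 = 367.5 → round → 368 → clamp → 255
G: 250×1.5 = 375 → clamp → 255
B: 49×1.5 = 73.5 → round → 74
= RGB(255, 255, 74)


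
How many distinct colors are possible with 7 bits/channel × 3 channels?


Total bits = 7 bits/channel × 3 channels = 21 bits
Distinct colors = 2^21
= 2,097,152 colors


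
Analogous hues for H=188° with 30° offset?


Base hue: 188°
Left analog: (188 - 30) mod 360 = 158°
Right analog: (188 + 30) mod 360 = 218°
Analogous hues = 158° and 218°


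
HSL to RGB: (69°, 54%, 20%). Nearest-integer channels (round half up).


H=69°, S=0.54, L=0.20
C = (1-|2L-1|)×S = (1-|-0.60|)×0.54 = 0.216
H' = H/60 = 69/60 ≈ 1.1500; X = C×(1-|H' mod 2 - 1|) = 0.1836
m = L - C/2 = 0.20 - 0.108 = 0.092
Sector ⌊H'⌋ = 1 → (R',G',B') = (0.1836, 0.216, 0.0)
RGB = ((R'+m)×255, (G'+m)×255, (B'+m)×255) = (70.278, 78.54, 23.46)
Round half up → RGB(70, 79, 23)


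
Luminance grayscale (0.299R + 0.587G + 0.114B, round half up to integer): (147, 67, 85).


Gray = 0.299×R + 0.587×G + 0.114×B
Gray = 0.299×147 + 0.587×67 + 0.114×85
Gray = 43.953 + 39.329 + 9.690
Gray = 92.972 → round half up → 93
Gray = 93


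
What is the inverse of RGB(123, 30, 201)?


Invert: (255-R, 255-G, 255-B)
R: 255-123 = 132
G: 255-30 = 225
B: 255-201 = 54
= RGB(132, 225, 54)


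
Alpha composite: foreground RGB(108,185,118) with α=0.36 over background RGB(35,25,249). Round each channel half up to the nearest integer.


C = α×F + (1-α)×B, with 1-α = 0.64
R: 0.36×108 + 0.64×35 = 38.88 + 22.40 = 61.28 → 61
G: 0.36×185 + 0.64×25 = 66.60 + 16.00 = 82.60 → 83
B: 0.36×118 + 0.64×249 = 42.48 + 159.36 = 201.84 → 202
= RGB(61, 83, 202)


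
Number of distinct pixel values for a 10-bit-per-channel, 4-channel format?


Total bits = 10 bits/channel × 4 channels = 40 bits
Distinct pixel values = 2^40
= 1,099,511,627,776 pixel values


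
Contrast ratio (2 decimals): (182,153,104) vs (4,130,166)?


Linearize each sRGB channel c=v/255: c/12.92 if c ≤ 0.04045 else ((c+0.055)/1.055)^2.4
L = 0.2126×R_lin + 0.7152×G_lin + 0.0722×B_lin
Color 1 (182,153,104):
  R=182: 182/255≈0.7137 > 0.04045 → ((0.7137+0.055)/1.055)^2.4 ≈ 0.46778
  G=153: 153/255≈0.6000 > 0.04045 → ((0.6000+0.055)/1.055)^2.4 ≈ 0.31855
  B=104: 104/255≈0.4078 > 0.04045 → ((0.4078+0.055)/1.055)^2.4 ≈ 0.13843
  L1 = 0.2126×0.46778 + 0.7152×0.31855 + 0.0722×0.13843 ≈ 0.33727
Color 2 (4,130,166):
  R=4: 4/255≈0.0157 ≤ 0.04045 → 0.0157/12.92 ≈ 0.00121
  G=130: 130/255≈0.5098 > 0.04045 → ((0.5098+0.055)/1.055)^2.4 ≈ 0.22323
  B=166: 166/255≈0.6510 > 0.04045 → ((0.6510+0.055)/1.055)^2.4 ≈ 0.38133
  L2 = 0.2126×0.00121 + 0.7152×0.22323 + 0.0722×0.38133 ≈ 0.18744
Lighter = 0.33727, Darker = 0.18744
Ratio = (L_lighter + 0.05) / (L_darker + 0.05)
Ratio = (0.33727 + 0.05) / (0.18744 + 0.05) = 0.38727 / 0.23744 ≈ 1.6310
Ratio ≈ 1.63:1


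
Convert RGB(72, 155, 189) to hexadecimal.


R = 72 → 48 (hex)
G = 155 → 9B (hex)
B = 189 → BD (hex)
Hex = #489BBD


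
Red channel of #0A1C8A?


Color: #0A1C8A
R = 0A = 10
G = 1C = 28
B = 8A = 138
Red = 10


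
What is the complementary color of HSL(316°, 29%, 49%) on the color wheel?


Complement = opposite side of color wheel = hue + 180°
H' = (316 + 180) mod 360 = 136°
S and L unchanged.
= HSL(136°, 29%, 49%)
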